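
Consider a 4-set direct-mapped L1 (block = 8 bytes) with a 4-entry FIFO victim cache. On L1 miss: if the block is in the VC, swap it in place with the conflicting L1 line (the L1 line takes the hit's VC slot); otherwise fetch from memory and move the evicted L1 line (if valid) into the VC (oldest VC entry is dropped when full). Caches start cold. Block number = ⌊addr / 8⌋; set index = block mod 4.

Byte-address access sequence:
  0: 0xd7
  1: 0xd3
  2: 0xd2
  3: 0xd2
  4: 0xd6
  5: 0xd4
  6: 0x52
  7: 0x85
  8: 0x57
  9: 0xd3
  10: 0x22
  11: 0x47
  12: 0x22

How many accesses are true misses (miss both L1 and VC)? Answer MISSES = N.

  [0] addr=0xd7 blk=26 s=2: MISS | VC []
  [1] addr=0xd3 blk=26 s=2: L1-HIT | VC []
  [2] addr=0xd2 blk=26 s=2: L1-HIT | VC []
  [3] addr=0xd2 blk=26 s=2: L1-HIT | VC []
  [4] addr=0xd6 blk=26 s=2: L1-HIT | VC []
  [5] addr=0xd4 blk=26 s=2: L1-HIT | VC []
  [6] addr=0x52 blk=10 s=2: MISS | VC [26]
  [7] addr=0x85 blk=16 s=0: MISS | VC [26]
  [8] addr=0x57 blk=10 s=2: L1-HIT | VC [26]
  [9] addr=0xd3 blk=26 s=2: VC-HIT | VC [10]
  [10] addr=0x22 blk=4 s=0: MISS | VC [10, 16]
  [11] addr=0x47 blk=8 s=0: MISS | VC [10, 16, 4]
  [12] addr=0x22 blk=4 s=0: VC-HIT | VC [10, 16, 8]

MISSES = 5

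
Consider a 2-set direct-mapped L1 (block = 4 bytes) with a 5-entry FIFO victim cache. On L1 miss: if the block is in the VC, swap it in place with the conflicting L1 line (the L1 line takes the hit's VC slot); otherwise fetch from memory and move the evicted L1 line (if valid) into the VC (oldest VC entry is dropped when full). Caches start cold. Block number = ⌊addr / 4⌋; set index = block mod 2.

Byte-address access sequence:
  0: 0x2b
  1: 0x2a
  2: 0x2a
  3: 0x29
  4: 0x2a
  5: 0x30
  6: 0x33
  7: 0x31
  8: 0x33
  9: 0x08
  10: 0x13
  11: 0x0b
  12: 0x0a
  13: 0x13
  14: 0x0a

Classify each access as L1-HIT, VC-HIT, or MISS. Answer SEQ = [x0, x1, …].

  [0] addr=0x2b blk=10 s=0: MISS | VC []
  [1] addr=0x2a blk=10 s=0: L1-HIT | VC []
  [2] addr=0x2a blk=10 s=0: L1-HIT | VC []
  [3] addr=0x29 blk=10 s=0: L1-HIT | VC []
  [4] addr=0x2a blk=10 s=0: L1-HIT | VC []
  [5] addr=0x30 blk=12 s=0: MISS | VC [10]
  [6] addr=0x33 blk=12 s=0: L1-HIT | VC [10]
  [7] addr=0x31 blk=12 s=0: L1-HIT | VC [10]
  [8] addr=0x33 blk=12 s=0: L1-HIT | VC [10]
  [9] addr=0x8 blk=2 s=0: MISS | VC [10, 12]
  [10] addr=0x13 blk=4 s=0: MISS | VC [10, 12, 2]
  [11] addr=0xb blk=2 s=0: VC-HIT | VC [10, 12, 4]
  [12] addr=0xa blk=2 s=0: L1-HIT | VC [10, 12, 4]
  [13] addr=0x13 blk=4 s=0: VC-HIT | VC [10, 12, 2]
  [14] addr=0xa blk=2 s=0: VC-HIT | VC [10, 12, 4]

SEQ = [MISS, L1-HIT, L1-HIT, L1-HIT, L1-HIT, MISS, L1-HIT, L1-HIT, L1-HIT, MISS, MISS, VC-HIT, L1-HIT, VC-HIT, VC-HIT]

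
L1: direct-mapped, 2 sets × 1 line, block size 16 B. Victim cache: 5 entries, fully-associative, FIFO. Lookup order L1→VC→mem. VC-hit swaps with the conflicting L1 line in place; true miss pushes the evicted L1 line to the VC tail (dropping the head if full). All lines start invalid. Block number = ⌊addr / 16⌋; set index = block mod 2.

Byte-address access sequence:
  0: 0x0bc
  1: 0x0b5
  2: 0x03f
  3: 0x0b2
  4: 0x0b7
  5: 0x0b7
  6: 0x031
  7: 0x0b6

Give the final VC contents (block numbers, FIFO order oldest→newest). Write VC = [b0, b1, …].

VC = [3]

#0 0xbc→b11/s1 MISS; vc=[]
#1 0xb5→b11/s1 L1-HIT; vc=[]
#2 0x3f→b3/s1 MISS; vc=[11]
#3 0xb2→b11/s1 VC-HIT; vc=[3]
#4 0xb7→b11/s1 L1-HIT; vc=[3]
#5 0xb7→b11/s1 L1-HIT; vc=[3]
#6 0x31→b3/s1 VC-HIT; vc=[11]
#7 0xb6→b11/s1 VC-HIT; vc=[3]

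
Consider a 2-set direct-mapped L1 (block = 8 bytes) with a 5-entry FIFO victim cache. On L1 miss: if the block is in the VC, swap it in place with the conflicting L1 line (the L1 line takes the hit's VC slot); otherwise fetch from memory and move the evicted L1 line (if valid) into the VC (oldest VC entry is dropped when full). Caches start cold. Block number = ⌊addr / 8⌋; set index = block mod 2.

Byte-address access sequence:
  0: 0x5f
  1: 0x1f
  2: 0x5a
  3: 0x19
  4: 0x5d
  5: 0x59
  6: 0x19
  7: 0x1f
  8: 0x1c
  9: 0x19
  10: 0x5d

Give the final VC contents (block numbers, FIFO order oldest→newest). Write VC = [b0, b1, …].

VC = [3]

  [0] addr=0x5f blk=11 s=1: MISS | VC []
  [1] addr=0x1f blk=3 s=1: MISS | VC [11]
  [2] addr=0x5a blk=11 s=1: VC-HIT | VC [3]
  [3] addr=0x19 blk=3 s=1: VC-HIT | VC [11]
  [4] addr=0x5d blk=11 s=1: VC-HIT | VC [3]
  [5] addr=0x59 blk=11 s=1: L1-HIT | VC [3]
  [6] addr=0x19 blk=3 s=1: VC-HIT | VC [11]
  [7] addr=0x1f blk=3 s=1: L1-HIT | VC [11]
  [8] addr=0x1c blk=3 s=1: L1-HIT | VC [11]
  [9] addr=0x19 blk=3 s=1: L1-HIT | VC [11]
  [10] addr=0x5d blk=11 s=1: VC-HIT | VC [3]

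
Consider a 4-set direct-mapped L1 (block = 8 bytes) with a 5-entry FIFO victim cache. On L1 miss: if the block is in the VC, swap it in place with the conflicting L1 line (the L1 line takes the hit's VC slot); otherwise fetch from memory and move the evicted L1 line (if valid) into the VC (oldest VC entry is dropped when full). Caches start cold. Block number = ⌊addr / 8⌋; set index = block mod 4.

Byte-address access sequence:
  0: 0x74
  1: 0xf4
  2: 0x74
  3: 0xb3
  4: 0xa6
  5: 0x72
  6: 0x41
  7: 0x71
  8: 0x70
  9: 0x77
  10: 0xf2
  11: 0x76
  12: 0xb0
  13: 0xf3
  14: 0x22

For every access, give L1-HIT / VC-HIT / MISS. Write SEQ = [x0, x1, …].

SEQ = [MISS, MISS, VC-HIT, MISS, MISS, VC-HIT, MISS, L1-HIT, L1-HIT, L1-HIT, VC-HIT, VC-HIT, VC-HIT, VC-HIT, MISS]

0: 0x74 (blk 14, set 2) → MISS  vc=[]
1: 0xf4 (blk 30, set 2) → MISS  vc=[14]
2: 0x74 (blk 14, set 2) → VC-HIT  vc=[30]
3: 0xb3 (blk 22, set 2) → MISS  vc=[30, 14]
4: 0xa6 (blk 20, set 0) → MISS  vc=[30, 14]
5: 0x72 (blk 14, set 2) → VC-HIT  vc=[30, 22]
6: 0x41 (blk 8, set 0) → MISS  vc=[30, 22, 20]
7: 0x71 (blk 14, set 2) → L1-HIT  vc=[30, 22, 20]
8: 0x70 (blk 14, set 2) → L1-HIT  vc=[30, 22, 20]
9: 0x77 (blk 14, set 2) → L1-HIT  vc=[30, 22, 20]
10: 0xf2 (blk 30, set 2) → VC-HIT  vc=[14, 22, 20]
11: 0x76 (blk 14, set 2) → VC-HIT  vc=[30, 22, 20]
12: 0xb0 (blk 22, set 2) → VC-HIT  vc=[30, 14, 20]
13: 0xf3 (blk 30, set 2) → VC-HIT  vc=[22, 14, 20]
14: 0x22 (blk 4, set 0) → MISS  vc=[22, 14, 20, 8]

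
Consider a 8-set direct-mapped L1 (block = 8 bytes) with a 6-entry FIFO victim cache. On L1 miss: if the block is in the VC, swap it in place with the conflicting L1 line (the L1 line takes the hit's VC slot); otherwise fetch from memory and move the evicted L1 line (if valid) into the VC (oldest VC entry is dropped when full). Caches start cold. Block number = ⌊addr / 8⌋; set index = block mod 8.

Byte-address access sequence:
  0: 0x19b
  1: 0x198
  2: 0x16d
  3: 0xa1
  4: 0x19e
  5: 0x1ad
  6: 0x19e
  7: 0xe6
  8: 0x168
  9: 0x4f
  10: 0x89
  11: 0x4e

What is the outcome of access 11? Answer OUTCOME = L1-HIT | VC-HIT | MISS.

OUTCOME = VC-HIT

  [0] addr=0x19b blk=51 s=3: MISS | VC []
  [1] addr=0x198 blk=51 s=3: L1-HIT | VC []
  [2] addr=0x16d blk=45 s=5: MISS | VC []
  [3] addr=0xa1 blk=20 s=4: MISS | VC []
  [4] addr=0x19e blk=51 s=3: L1-HIT | VC []
  [5] addr=0x1ad blk=53 s=5: MISS | VC [45]
  [6] addr=0x19e blk=51 s=3: L1-HIT | VC [45]
  [7] addr=0xe6 blk=28 s=4: MISS | VC [45, 20]
  [8] addr=0x168 blk=45 s=5: VC-HIT | VC [53, 20]
  [9] addr=0x4f blk=9 s=1: MISS | VC [53, 20]
  [10] addr=0x89 blk=17 s=1: MISS | VC [53, 20, 9]
  [11] addr=0x4e blk=9 s=1: VC-HIT | VC [53, 20, 17]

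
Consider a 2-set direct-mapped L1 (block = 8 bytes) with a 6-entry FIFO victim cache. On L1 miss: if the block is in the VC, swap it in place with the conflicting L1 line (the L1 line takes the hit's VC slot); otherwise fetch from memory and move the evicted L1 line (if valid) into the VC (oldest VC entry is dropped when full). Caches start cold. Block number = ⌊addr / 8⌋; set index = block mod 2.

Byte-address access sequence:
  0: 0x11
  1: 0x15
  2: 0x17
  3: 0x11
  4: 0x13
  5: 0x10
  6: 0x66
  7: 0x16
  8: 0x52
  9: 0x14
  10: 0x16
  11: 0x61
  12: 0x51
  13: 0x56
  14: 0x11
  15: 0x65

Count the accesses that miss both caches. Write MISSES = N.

  [0] addr=0x11 blk=2 s=0: MISS | VC []
  [1] addr=0x15 blk=2 s=0: L1-HIT | VC []
  [2] addr=0x17 blk=2 s=0: L1-HIT | VC []
  [3] addr=0x11 blk=2 s=0: L1-HIT | VC []
  [4] addr=0x13 blk=2 s=0: L1-HIT | VC []
  [5] addr=0x10 blk=2 s=0: L1-HIT | VC []
  [6] addr=0x66 blk=12 s=0: MISS | VC [2]
  [7] addr=0x16 blk=2 s=0: VC-HIT | VC [12]
  [8] addr=0x52 blk=10 s=0: MISS | VC [12, 2]
  [9] addr=0x14 blk=2 s=0: VC-HIT | VC [12, 10]
  [10] addr=0x16 blk=2 s=0: L1-HIT | VC [12, 10]
  [11] addr=0x61 blk=12 s=0: VC-HIT | VC [2, 10]
  [12] addr=0x51 blk=10 s=0: VC-HIT | VC [2, 12]
  [13] addr=0x56 blk=10 s=0: L1-HIT | VC [2, 12]
  [14] addr=0x11 blk=2 s=0: VC-HIT | VC [10, 12]
  [15] addr=0x65 blk=12 s=0: VC-HIT | VC [10, 2]

MISSES = 3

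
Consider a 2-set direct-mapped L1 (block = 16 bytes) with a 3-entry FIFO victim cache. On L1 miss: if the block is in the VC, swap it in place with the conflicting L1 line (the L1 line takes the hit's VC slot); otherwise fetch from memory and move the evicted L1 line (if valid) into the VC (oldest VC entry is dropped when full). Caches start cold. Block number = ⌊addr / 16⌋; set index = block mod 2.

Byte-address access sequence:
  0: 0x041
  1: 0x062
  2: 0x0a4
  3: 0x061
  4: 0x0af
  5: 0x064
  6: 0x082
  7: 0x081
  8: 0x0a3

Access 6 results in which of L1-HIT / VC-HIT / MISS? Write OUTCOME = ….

  [0] addr=0x41 blk=4 s=0: MISS | VC []
  [1] addr=0x62 blk=6 s=0: MISS | VC [4]
  [2] addr=0xa4 blk=10 s=0: MISS | VC [4, 6]
  [3] addr=0x61 blk=6 s=0: VC-HIT | VC [4, 10]
  [4] addr=0xaf blk=10 s=0: VC-HIT | VC [4, 6]
  [5] addr=0x64 blk=6 s=0: VC-HIT | VC [4, 10]
  [6] addr=0x82 blk=8 s=0: MISS | VC [4, 10, 6]
  [7] addr=0x81 blk=8 s=0: L1-HIT | VC [4, 10, 6]
  [8] addr=0xa3 blk=10 s=0: VC-HIT | VC [4, 8, 6]

OUTCOME = MISS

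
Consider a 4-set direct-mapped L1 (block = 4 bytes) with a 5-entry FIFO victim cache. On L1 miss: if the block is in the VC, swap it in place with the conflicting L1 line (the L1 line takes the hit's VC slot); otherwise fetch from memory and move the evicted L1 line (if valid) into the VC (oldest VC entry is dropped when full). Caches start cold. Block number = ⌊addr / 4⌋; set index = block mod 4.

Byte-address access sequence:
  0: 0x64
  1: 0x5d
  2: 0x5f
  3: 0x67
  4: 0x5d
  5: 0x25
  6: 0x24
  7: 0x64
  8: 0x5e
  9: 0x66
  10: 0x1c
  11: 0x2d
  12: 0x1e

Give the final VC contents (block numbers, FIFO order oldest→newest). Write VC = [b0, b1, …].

  [0] addr=0x64 blk=25 s=1: MISS | VC []
  [1] addr=0x5d blk=23 s=3: MISS | VC []
  [2] addr=0x5f blk=23 s=3: L1-HIT | VC []
  [3] addr=0x67 blk=25 s=1: L1-HIT | VC []
  [4] addr=0x5d blk=23 s=3: L1-HIT | VC []
  [5] addr=0x25 blk=9 s=1: MISS | VC [25]
  [6] addr=0x24 blk=9 s=1: L1-HIT | VC [25]
  [7] addr=0x64 blk=25 s=1: VC-HIT | VC [9]
  [8] addr=0x5e blk=23 s=3: L1-HIT | VC [9]
  [9] addr=0x66 blk=25 s=1: L1-HIT | VC [9]
  [10] addr=0x1c blk=7 s=3: MISS | VC [9, 23]
  [11] addr=0x2d blk=11 s=3: MISS | VC [9, 23, 7]
  [12] addr=0x1e blk=7 s=3: VC-HIT | VC [9, 23, 11]

VC = [9, 23, 11]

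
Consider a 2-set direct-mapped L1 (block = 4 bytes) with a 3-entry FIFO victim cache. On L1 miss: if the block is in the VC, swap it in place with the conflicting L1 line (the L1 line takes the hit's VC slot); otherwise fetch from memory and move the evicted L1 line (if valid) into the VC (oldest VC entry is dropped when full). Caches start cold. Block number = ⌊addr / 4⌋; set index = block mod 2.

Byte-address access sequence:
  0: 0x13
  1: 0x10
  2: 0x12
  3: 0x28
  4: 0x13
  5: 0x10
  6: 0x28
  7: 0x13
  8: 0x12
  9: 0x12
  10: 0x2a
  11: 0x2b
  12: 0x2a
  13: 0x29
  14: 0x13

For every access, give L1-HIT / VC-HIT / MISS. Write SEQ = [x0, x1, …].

  [0] addr=0x13 blk=4 s=0: MISS | VC []
  [1] addr=0x10 blk=4 s=0: L1-HIT | VC []
  [2] addr=0x12 blk=4 s=0: L1-HIT | VC []
  [3] addr=0x28 blk=10 s=0: MISS | VC [4]
  [4] addr=0x13 blk=4 s=0: VC-HIT | VC [10]
  [5] addr=0x10 blk=4 s=0: L1-HIT | VC [10]
  [6] addr=0x28 blk=10 s=0: VC-HIT | VC [4]
  [7] addr=0x13 blk=4 s=0: VC-HIT | VC [10]
  [8] addr=0x12 blk=4 s=0: L1-HIT | VC [10]
  [9] addr=0x12 blk=4 s=0: L1-HIT | VC [10]
  [10] addr=0x2a blk=10 s=0: VC-HIT | VC [4]
  [11] addr=0x2b blk=10 s=0: L1-HIT | VC [4]
  [12] addr=0x2a blk=10 s=0: L1-HIT | VC [4]
  [13] addr=0x29 blk=10 s=0: L1-HIT | VC [4]
  [14] addr=0x13 blk=4 s=0: VC-HIT | VC [10]

SEQ = [MISS, L1-HIT, L1-HIT, MISS, VC-HIT, L1-HIT, VC-HIT, VC-HIT, L1-HIT, L1-HIT, VC-HIT, L1-HIT, L1-HIT, L1-HIT, VC-HIT]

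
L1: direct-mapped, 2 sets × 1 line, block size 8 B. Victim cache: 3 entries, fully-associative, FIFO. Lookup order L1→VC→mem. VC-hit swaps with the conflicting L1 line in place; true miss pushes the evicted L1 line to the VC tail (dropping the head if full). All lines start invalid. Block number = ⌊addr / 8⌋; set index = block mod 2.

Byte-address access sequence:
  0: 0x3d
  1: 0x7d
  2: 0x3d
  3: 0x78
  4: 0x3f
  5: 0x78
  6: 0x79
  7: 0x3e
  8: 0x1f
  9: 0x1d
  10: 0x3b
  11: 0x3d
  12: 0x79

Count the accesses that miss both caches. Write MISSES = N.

MISSES = 3

0: 0x3d (blk 7, set 1) → MISS  vc=[]
1: 0x7d (blk 15, set 1) → MISS  vc=[7]
2: 0x3d (blk 7, set 1) → VC-HIT  vc=[15]
3: 0x78 (blk 15, set 1) → VC-HIT  vc=[7]
4: 0x3f (blk 7, set 1) → VC-HIT  vc=[15]
5: 0x78 (blk 15, set 1) → VC-HIT  vc=[7]
6: 0x79 (blk 15, set 1) → L1-HIT  vc=[7]
7: 0x3e (blk 7, set 1) → VC-HIT  vc=[15]
8: 0x1f (blk 3, set 1) → MISS  vc=[15, 7]
9: 0x1d (blk 3, set 1) → L1-HIT  vc=[15, 7]
10: 0x3b (blk 7, set 1) → VC-HIT  vc=[15, 3]
11: 0x3d (blk 7, set 1) → L1-HIT  vc=[15, 3]
12: 0x79 (blk 15, set 1) → VC-HIT  vc=[7, 3]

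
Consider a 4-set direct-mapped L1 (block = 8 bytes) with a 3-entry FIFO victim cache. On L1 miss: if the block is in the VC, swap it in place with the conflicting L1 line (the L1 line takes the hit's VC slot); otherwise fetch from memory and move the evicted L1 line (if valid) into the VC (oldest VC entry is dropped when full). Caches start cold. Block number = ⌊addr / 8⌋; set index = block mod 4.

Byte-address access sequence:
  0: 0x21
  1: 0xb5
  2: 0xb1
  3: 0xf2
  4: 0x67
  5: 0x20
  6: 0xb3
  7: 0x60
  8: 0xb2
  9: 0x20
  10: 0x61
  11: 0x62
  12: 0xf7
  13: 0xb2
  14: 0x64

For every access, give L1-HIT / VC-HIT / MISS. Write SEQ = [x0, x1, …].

0: 0x21 (blk 4, set 0) → MISS  vc=[]
1: 0xb5 (blk 22, set 2) → MISS  vc=[]
2: 0xb1 (blk 22, set 2) → L1-HIT  vc=[]
3: 0xf2 (blk 30, set 2) → MISS  vc=[22]
4: 0x67 (blk 12, set 0) → MISS  vc=[22, 4]
5: 0x20 (blk 4, set 0) → VC-HIT  vc=[22, 12]
6: 0xb3 (blk 22, set 2) → VC-HIT  vc=[30, 12]
7: 0x60 (blk 12, set 0) → VC-HIT  vc=[30, 4]
8: 0xb2 (blk 22, set 2) → L1-HIT  vc=[30, 4]
9: 0x20 (blk 4, set 0) → VC-HIT  vc=[30, 12]
10: 0x61 (blk 12, set 0) → VC-HIT  vc=[30, 4]
11: 0x62 (blk 12, set 0) → L1-HIT  vc=[30, 4]
12: 0xf7 (blk 30, set 2) → VC-HIT  vc=[22, 4]
13: 0xb2 (blk 22, set 2) → VC-HIT  vc=[30, 4]
14: 0x64 (blk 12, set 0) → L1-HIT  vc=[30, 4]

SEQ = [MISS, MISS, L1-HIT, MISS, MISS, VC-HIT, VC-HIT, VC-HIT, L1-HIT, VC-HIT, VC-HIT, L1-HIT, VC-HIT, VC-HIT, L1-HIT]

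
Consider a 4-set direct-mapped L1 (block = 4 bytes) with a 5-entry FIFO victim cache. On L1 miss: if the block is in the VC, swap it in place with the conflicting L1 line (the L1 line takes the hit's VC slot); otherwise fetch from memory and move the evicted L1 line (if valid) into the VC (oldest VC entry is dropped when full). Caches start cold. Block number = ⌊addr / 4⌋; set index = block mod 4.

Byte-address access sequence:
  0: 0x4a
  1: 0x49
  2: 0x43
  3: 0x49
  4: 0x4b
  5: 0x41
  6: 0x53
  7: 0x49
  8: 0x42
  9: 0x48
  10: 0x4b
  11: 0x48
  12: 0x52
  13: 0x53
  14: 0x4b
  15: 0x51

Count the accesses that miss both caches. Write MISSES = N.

MISSES = 3

  [0] addr=0x4a blk=18 s=2: MISS | VC []
  [1] addr=0x49 blk=18 s=2: L1-HIT | VC []
  [2] addr=0x43 blk=16 s=0: MISS | VC []
  [3] addr=0x49 blk=18 s=2: L1-HIT | VC []
  [4] addr=0x4b blk=18 s=2: L1-HIT | VC []
  [5] addr=0x41 blk=16 s=0: L1-HIT | VC []
  [6] addr=0x53 blk=20 s=0: MISS | VC [16]
  [7] addr=0x49 blk=18 s=2: L1-HIT | VC [16]
  [8] addr=0x42 blk=16 s=0: VC-HIT | VC [20]
  [9] addr=0x48 blk=18 s=2: L1-HIT | VC [20]
  [10] addr=0x4b blk=18 s=2: L1-HIT | VC [20]
  [11] addr=0x48 blk=18 s=2: L1-HIT | VC [20]
  [12] addr=0x52 blk=20 s=0: VC-HIT | VC [16]
  [13] addr=0x53 blk=20 s=0: L1-HIT | VC [16]
  [14] addr=0x4b blk=18 s=2: L1-HIT | VC [16]
  [15] addr=0x51 blk=20 s=0: L1-HIT | VC [16]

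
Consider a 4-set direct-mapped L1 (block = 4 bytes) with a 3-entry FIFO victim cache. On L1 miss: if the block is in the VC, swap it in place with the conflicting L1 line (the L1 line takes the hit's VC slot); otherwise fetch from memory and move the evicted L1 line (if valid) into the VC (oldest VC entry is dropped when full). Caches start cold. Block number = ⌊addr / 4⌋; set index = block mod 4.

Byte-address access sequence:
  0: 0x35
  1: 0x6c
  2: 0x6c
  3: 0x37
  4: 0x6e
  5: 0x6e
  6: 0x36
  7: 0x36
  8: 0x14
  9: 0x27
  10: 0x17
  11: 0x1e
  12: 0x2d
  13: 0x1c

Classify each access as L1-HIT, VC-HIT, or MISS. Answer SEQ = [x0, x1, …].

SEQ = [MISS, MISS, L1-HIT, L1-HIT, L1-HIT, L1-HIT, L1-HIT, L1-HIT, MISS, MISS, VC-HIT, MISS, MISS, VC-HIT]

0: 0x35 (blk 13, set 1) → MISS  vc=[]
1: 0x6c (blk 27, set 3) → MISS  vc=[]
2: 0x6c (blk 27, set 3) → L1-HIT  vc=[]
3: 0x37 (blk 13, set 1) → L1-HIT  vc=[]
4: 0x6e (blk 27, set 3) → L1-HIT  vc=[]
5: 0x6e (blk 27, set 3) → L1-HIT  vc=[]
6: 0x36 (blk 13, set 1) → L1-HIT  vc=[]
7: 0x36 (blk 13, set 1) → L1-HIT  vc=[]
8: 0x14 (blk 5, set 1) → MISS  vc=[13]
9: 0x27 (blk 9, set 1) → MISS  vc=[13, 5]
10: 0x17 (blk 5, set 1) → VC-HIT  vc=[13, 9]
11: 0x1e (blk 7, set 3) → MISS  vc=[13, 9, 27]
12: 0x2d (blk 11, set 3) → MISS  vc=[9, 27, 7]
13: 0x1c (blk 7, set 3) → VC-HIT  vc=[9, 27, 11]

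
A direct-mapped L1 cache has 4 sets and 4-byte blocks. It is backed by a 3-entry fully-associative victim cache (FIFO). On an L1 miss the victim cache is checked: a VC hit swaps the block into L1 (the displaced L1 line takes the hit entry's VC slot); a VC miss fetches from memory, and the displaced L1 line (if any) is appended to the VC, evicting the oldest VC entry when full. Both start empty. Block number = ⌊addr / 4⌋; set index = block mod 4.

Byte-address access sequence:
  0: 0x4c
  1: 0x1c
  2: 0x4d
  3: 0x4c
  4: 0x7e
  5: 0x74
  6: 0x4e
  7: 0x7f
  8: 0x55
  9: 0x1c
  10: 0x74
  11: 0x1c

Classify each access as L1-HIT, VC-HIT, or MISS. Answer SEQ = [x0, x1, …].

0: 0x4c (blk 19, set 3) → MISS  vc=[]
1: 0x1c (blk 7, set 3) → MISS  vc=[19]
2: 0x4d (blk 19, set 3) → VC-HIT  vc=[7]
3: 0x4c (blk 19, set 3) → L1-HIT  vc=[7]
4: 0x7e (blk 31, set 3) → MISS  vc=[7, 19]
5: 0x74 (blk 29, set 1) → MISS  vc=[7, 19]
6: 0x4e (blk 19, set 3) → VC-HIT  vc=[7, 31]
7: 0x7f (blk 31, set 3) → VC-HIT  vc=[7, 19]
8: 0x55 (blk 21, set 1) → MISS  vc=[7, 19, 29]
9: 0x1c (blk 7, set 3) → VC-HIT  vc=[31, 19, 29]
10: 0x74 (blk 29, set 1) → VC-HIT  vc=[31, 19, 21]
11: 0x1c (blk 7, set 3) → L1-HIT  vc=[31, 19, 21]

SEQ = [MISS, MISS, VC-HIT, L1-HIT, MISS, MISS, VC-HIT, VC-HIT, MISS, VC-HIT, VC-HIT, L1-HIT]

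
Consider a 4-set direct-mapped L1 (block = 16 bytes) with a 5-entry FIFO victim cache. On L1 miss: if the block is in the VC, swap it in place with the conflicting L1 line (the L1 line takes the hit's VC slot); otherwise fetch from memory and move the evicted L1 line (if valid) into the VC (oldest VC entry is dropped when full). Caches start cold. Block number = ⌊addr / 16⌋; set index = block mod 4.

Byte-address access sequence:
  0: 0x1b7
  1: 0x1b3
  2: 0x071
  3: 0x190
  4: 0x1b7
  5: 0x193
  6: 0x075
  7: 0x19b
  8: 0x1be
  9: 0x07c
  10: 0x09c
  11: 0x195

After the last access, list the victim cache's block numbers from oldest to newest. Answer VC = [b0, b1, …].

  [0] addr=0x1b7 blk=27 s=3: MISS | VC []
  [1] addr=0x1b3 blk=27 s=3: L1-HIT | VC []
  [2] addr=0x71 blk=7 s=3: MISS | VC [27]
  [3] addr=0x190 blk=25 s=1: MISS | VC [27]
  [4] addr=0x1b7 blk=27 s=3: VC-HIT | VC [7]
  [5] addr=0x193 blk=25 s=1: L1-HIT | VC [7]
  [6] addr=0x75 blk=7 s=3: VC-HIT | VC [27]
  [7] addr=0x19b blk=25 s=1: L1-HIT | VC [27]
  [8] addr=0x1be blk=27 s=3: VC-HIT | VC [7]
  [9] addr=0x7c blk=7 s=3: VC-HIT | VC [27]
  [10] addr=0x9c blk=9 s=1: MISS | VC [27, 25]
  [11] addr=0x195 blk=25 s=1: VC-HIT | VC [27, 9]

VC = [27, 9]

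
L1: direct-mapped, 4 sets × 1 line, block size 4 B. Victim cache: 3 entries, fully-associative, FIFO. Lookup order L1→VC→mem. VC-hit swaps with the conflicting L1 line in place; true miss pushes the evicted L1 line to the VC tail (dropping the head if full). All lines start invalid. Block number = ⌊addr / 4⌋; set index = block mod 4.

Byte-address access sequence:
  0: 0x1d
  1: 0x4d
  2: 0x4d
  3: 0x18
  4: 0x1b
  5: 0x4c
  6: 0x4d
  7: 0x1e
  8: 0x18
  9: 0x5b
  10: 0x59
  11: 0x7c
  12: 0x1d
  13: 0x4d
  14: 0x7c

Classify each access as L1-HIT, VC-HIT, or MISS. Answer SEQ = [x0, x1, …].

0: 0x1d (blk 7, set 3) → MISS  vc=[]
1: 0x4d (blk 19, set 3) → MISS  vc=[7]
2: 0x4d (blk 19, set 3) → L1-HIT  vc=[7]
3: 0x18 (blk 6, set 2) → MISS  vc=[7]
4: 0x1b (blk 6, set 2) → L1-HIT  vc=[7]
5: 0x4c (blk 19, set 3) → L1-HIT  vc=[7]
6: 0x4d (blk 19, set 3) → L1-HIT  vc=[7]
7: 0x1e (blk 7, set 3) → VC-HIT  vc=[19]
8: 0x18 (blk 6, set 2) → L1-HIT  vc=[19]
9: 0x5b (blk 22, set 2) → MISS  vc=[19, 6]
10: 0x59 (blk 22, set 2) → L1-HIT  vc=[19, 6]
11: 0x7c (blk 31, set 3) → MISS  vc=[19, 6, 7]
12: 0x1d (blk 7, set 3) → VC-HIT  vc=[19, 6, 31]
13: 0x4d (blk 19, set 3) → VC-HIT  vc=[7, 6, 31]
14: 0x7c (blk 31, set 3) → VC-HIT  vc=[7, 6, 19]

SEQ = [MISS, MISS, L1-HIT, MISS, L1-HIT, L1-HIT, L1-HIT, VC-HIT, L1-HIT, MISS, L1-HIT, MISS, VC-HIT, VC-HIT, VC-HIT]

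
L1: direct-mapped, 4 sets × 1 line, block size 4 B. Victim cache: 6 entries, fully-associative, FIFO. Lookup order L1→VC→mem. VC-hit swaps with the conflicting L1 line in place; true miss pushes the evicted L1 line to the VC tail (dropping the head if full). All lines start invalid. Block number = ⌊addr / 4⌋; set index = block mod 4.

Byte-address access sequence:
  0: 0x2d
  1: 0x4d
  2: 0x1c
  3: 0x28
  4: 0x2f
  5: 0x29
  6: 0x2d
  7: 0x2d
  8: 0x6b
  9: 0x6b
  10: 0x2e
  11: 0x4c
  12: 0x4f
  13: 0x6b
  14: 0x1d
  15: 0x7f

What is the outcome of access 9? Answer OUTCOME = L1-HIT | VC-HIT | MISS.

0: 0x2d (blk 11, set 3) → MISS  vc=[]
1: 0x4d (blk 19, set 3) → MISS  vc=[11]
2: 0x1c (blk 7, set 3) → MISS  vc=[11, 19]
3: 0x28 (blk 10, set 2) → MISS  vc=[11, 19]
4: 0x2f (blk 11, set 3) → VC-HIT  vc=[7, 19]
5: 0x29 (blk 10, set 2) → L1-HIT  vc=[7, 19]
6: 0x2d (blk 11, set 3) → L1-HIT  vc=[7, 19]
7: 0x2d (blk 11, set 3) → L1-HIT  vc=[7, 19]
8: 0x6b (blk 26, set 2) → MISS  vc=[7, 19, 10]
9: 0x6b (blk 26, set 2) → L1-HIT  vc=[7, 19, 10]
10: 0x2e (blk 11, set 3) → L1-HIT  vc=[7, 19, 10]
11: 0x4c (blk 19, set 3) → VC-HIT  vc=[7, 11, 10]
12: 0x4f (blk 19, set 3) → L1-HIT  vc=[7, 11, 10]
13: 0x6b (blk 26, set 2) → L1-HIT  vc=[7, 11, 10]
14: 0x1d (blk 7, set 3) → VC-HIT  vc=[19, 11, 10]
15: 0x7f (blk 31, set 3) → MISS  vc=[19, 11, 10, 7]

OUTCOME = L1-HIT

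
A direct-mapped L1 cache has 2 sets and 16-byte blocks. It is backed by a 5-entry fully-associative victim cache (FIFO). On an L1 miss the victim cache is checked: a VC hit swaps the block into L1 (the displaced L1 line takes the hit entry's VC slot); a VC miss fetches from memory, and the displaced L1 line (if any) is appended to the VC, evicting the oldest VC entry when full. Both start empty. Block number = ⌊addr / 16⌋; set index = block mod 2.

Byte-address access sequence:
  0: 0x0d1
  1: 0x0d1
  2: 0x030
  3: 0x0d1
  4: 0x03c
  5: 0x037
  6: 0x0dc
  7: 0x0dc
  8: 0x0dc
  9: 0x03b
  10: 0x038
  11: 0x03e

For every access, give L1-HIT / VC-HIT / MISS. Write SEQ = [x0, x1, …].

SEQ = [MISS, L1-HIT, MISS, VC-HIT, VC-HIT, L1-HIT, VC-HIT, L1-HIT, L1-HIT, VC-HIT, L1-HIT, L1-HIT]

  [0] addr=0xd1 blk=13 s=1: MISS | VC []
  [1] addr=0xd1 blk=13 s=1: L1-HIT | VC []
  [2] addr=0x30 blk=3 s=1: MISS | VC [13]
  [3] addr=0xd1 blk=13 s=1: VC-HIT | VC [3]
  [4] addr=0x3c blk=3 s=1: VC-HIT | VC [13]
  [5] addr=0x37 blk=3 s=1: L1-HIT | VC [13]
  [6] addr=0xdc blk=13 s=1: VC-HIT | VC [3]
  [7] addr=0xdc blk=13 s=1: L1-HIT | VC [3]
  [8] addr=0xdc blk=13 s=1: L1-HIT | VC [3]
  [9] addr=0x3b blk=3 s=1: VC-HIT | VC [13]
  [10] addr=0x38 blk=3 s=1: L1-HIT | VC [13]
  [11] addr=0x3e blk=3 s=1: L1-HIT | VC [13]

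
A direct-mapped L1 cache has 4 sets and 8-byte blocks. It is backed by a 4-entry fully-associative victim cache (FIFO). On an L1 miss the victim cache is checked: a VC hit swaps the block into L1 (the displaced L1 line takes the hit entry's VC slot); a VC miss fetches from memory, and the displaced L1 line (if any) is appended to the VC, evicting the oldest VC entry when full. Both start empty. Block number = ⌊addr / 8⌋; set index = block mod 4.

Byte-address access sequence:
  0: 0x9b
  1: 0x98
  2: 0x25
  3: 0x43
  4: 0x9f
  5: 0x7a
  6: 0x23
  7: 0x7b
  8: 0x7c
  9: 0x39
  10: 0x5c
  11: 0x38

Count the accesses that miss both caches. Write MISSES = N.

#0 0x9b→b19/s3 MISS; vc=[]
#1 0x98→b19/s3 L1-HIT; vc=[]
#2 0x25→b4/s0 MISS; vc=[]
#3 0x43→b8/s0 MISS; vc=[4]
#4 0x9f→b19/s3 L1-HIT; vc=[4]
#5 0x7a→b15/s3 MISS; vc=[4,19]
#6 0x23→b4/s0 VC-HIT; vc=[8,19]
#7 0x7b→b15/s3 L1-HIT; vc=[8,19]
#8 0x7c→b15/s3 L1-HIT; vc=[8,19]
#9 0x39→b7/s3 MISS; vc=[8,19,15]
#10 0x5c→b11/s3 MISS; vc=[8,19,15,7]
#11 0x38→b7/s3 VC-HIT; vc=[8,19,15,11]

MISSES = 6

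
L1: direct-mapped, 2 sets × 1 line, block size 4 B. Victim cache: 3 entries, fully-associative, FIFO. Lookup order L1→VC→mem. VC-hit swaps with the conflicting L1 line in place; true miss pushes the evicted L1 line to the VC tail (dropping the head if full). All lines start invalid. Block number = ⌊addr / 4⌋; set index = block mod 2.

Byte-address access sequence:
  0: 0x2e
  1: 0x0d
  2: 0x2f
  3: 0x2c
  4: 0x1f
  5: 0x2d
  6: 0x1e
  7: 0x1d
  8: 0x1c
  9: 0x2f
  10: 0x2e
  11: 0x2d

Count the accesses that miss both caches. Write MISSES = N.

MISSES = 3

0: 0x2e (blk 11, set 1) → MISS  vc=[]
1: 0xd (blk 3, set 1) → MISS  vc=[11]
2: 0x2f (blk 11, set 1) → VC-HIT  vc=[3]
3: 0x2c (blk 11, set 1) → L1-HIT  vc=[3]
4: 0x1f (blk 7, set 1) → MISS  vc=[3, 11]
5: 0x2d (blk 11, set 1) → VC-HIT  vc=[3, 7]
6: 0x1e (blk 7, set 1) → VC-HIT  vc=[3, 11]
7: 0x1d (blk 7, set 1) → L1-HIT  vc=[3, 11]
8: 0x1c (blk 7, set 1) → L1-HIT  vc=[3, 11]
9: 0x2f (blk 11, set 1) → VC-HIT  vc=[3, 7]
10: 0x2e (blk 11, set 1) → L1-HIT  vc=[3, 7]
11: 0x2d (blk 11, set 1) → L1-HIT  vc=[3, 7]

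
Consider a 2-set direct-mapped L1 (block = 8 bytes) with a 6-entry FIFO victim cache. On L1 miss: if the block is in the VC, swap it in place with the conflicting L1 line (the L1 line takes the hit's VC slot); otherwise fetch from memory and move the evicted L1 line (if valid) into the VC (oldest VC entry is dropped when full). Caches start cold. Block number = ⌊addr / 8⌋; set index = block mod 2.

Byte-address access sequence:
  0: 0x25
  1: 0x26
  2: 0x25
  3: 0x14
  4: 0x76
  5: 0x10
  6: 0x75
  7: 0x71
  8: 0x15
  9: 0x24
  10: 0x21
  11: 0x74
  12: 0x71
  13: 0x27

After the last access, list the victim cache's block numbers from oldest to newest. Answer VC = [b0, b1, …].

VC = [2, 14]

  [0] addr=0x25 blk=4 s=0: MISS | VC []
  [1] addr=0x26 blk=4 s=0: L1-HIT | VC []
  [2] addr=0x25 blk=4 s=0: L1-HIT | VC []
  [3] addr=0x14 blk=2 s=0: MISS | VC [4]
  [4] addr=0x76 blk=14 s=0: MISS | VC [4, 2]
  [5] addr=0x10 blk=2 s=0: VC-HIT | VC [4, 14]
  [6] addr=0x75 blk=14 s=0: VC-HIT | VC [4, 2]
  [7] addr=0x71 blk=14 s=0: L1-HIT | VC [4, 2]
  [8] addr=0x15 blk=2 s=0: VC-HIT | VC [4, 14]
  [9] addr=0x24 blk=4 s=0: VC-HIT | VC [2, 14]
  [10] addr=0x21 blk=4 s=0: L1-HIT | VC [2, 14]
  [11] addr=0x74 blk=14 s=0: VC-HIT | VC [2, 4]
  [12] addr=0x71 blk=14 s=0: L1-HIT | VC [2, 4]
  [13] addr=0x27 blk=4 s=0: VC-HIT | VC [2, 14]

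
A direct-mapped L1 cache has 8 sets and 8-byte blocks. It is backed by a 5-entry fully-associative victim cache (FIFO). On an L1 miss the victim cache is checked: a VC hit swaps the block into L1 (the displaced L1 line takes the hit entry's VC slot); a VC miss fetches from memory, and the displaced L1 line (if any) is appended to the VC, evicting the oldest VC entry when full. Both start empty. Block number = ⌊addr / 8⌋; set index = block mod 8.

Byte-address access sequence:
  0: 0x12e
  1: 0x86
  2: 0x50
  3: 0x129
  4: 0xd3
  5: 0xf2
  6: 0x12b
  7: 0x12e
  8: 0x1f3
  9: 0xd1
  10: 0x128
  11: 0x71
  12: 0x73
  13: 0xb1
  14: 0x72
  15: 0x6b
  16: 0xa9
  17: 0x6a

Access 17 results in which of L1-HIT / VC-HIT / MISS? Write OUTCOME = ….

  [0] addr=0x12e blk=37 s=5: MISS | VC []
  [1] addr=0x86 blk=16 s=0: MISS | VC []
  [2] addr=0x50 blk=10 s=2: MISS | VC []
  [3] addr=0x129 blk=37 s=5: L1-HIT | VC []
  [4] addr=0xd3 blk=26 s=2: MISS | VC [10]
  [5] addr=0xf2 blk=30 s=6: MISS | VC [10]
  [6] addr=0x12b blk=37 s=5: L1-HIT | VC [10]
  [7] addr=0x12e blk=37 s=5: L1-HIT | VC [10]
  [8] addr=0x1f3 blk=62 s=6: MISS | VC [10, 30]
  [9] addr=0xd1 blk=26 s=2: L1-HIT | VC [10, 30]
  [10] addr=0x128 blk=37 s=5: L1-HIT | VC [10, 30]
  [11] addr=0x71 blk=14 s=6: MISS | VC [10, 30, 62]
  [12] addr=0x73 blk=14 s=6: L1-HIT | VC [10, 30, 62]
  [13] addr=0xb1 blk=22 s=6: MISS | VC [10, 30, 62, 14]
  [14] addr=0x72 blk=14 s=6: VC-HIT | VC [10, 30, 62, 22]
  [15] addr=0x6b blk=13 s=5: MISS | VC [10, 30, 62, 22, 37]
  [16] addr=0xa9 blk=21 s=5: MISS | VC [30, 62, 22, 37, 13]
  [17] addr=0x6a blk=13 s=5: VC-HIT | VC [30, 62, 22, 37, 21]

OUTCOME = VC-HIT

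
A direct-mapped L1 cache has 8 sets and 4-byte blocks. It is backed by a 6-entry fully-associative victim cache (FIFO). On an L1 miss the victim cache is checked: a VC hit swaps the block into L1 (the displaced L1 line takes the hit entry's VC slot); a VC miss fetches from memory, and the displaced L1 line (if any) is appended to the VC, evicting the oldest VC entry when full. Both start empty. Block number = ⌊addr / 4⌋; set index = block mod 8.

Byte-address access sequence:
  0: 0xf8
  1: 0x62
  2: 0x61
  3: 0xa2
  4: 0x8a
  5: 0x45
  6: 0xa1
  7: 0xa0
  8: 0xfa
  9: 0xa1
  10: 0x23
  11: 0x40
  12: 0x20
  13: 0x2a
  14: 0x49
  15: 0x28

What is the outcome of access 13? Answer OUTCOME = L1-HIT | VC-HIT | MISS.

OUTCOME = MISS

0: 0xf8 (blk 62, set 6) → MISS  vc=[]
1: 0x62 (blk 24, set 0) → MISS  vc=[]
2: 0x61 (blk 24, set 0) → L1-HIT  vc=[]
3: 0xa2 (blk 40, set 0) → MISS  vc=[24]
4: 0x8a (blk 34, set 2) → MISS  vc=[24]
5: 0x45 (blk 17, set 1) → MISS  vc=[24]
6: 0xa1 (blk 40, set 0) → L1-HIT  vc=[24]
7: 0xa0 (blk 40, set 0) → L1-HIT  vc=[24]
8: 0xfa (blk 62, set 6) → L1-HIT  vc=[24]
9: 0xa1 (blk 40, set 0) → L1-HIT  vc=[24]
10: 0x23 (blk 8, set 0) → MISS  vc=[24, 40]
11: 0x40 (blk 16, set 0) → MISS  vc=[24, 40, 8]
12: 0x20 (blk 8, set 0) → VC-HIT  vc=[24, 40, 16]
13: 0x2a (blk 10, set 2) → MISS  vc=[24, 40, 16, 34]
14: 0x49 (blk 18, set 2) → MISS  vc=[24, 40, 16, 34, 10]
15: 0x28 (blk 10, set 2) → VC-HIT  vc=[24, 40, 16, 34, 18]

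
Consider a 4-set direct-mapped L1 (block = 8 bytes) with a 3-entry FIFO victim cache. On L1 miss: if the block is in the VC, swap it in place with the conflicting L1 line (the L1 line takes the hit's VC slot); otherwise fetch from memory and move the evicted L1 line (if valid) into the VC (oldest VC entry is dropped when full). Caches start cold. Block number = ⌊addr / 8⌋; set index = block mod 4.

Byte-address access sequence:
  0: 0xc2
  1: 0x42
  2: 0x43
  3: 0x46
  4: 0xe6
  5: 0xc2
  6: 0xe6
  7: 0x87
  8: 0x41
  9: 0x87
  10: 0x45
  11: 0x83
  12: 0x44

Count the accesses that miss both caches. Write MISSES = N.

MISSES = 4

#0 0xc2→b24/s0 MISS; vc=[]
#1 0x42→b8/s0 MISS; vc=[24]
#2 0x43→b8/s0 L1-HIT; vc=[24]
#3 0x46→b8/s0 L1-HIT; vc=[24]
#4 0xe6→b28/s0 MISS; vc=[24,8]
#5 0xc2→b24/s0 VC-HIT; vc=[28,8]
#6 0xe6→b28/s0 VC-HIT; vc=[24,8]
#7 0x87→b16/s0 MISS; vc=[24,8,28]
#8 0x41→b8/s0 VC-HIT; vc=[24,16,28]
#9 0x87→b16/s0 VC-HIT; vc=[24,8,28]
#10 0x45→b8/s0 VC-HIT; vc=[24,16,28]
#11 0x83→b16/s0 VC-HIT; vc=[24,8,28]
#12 0x44→b8/s0 VC-HIT; vc=[24,16,28]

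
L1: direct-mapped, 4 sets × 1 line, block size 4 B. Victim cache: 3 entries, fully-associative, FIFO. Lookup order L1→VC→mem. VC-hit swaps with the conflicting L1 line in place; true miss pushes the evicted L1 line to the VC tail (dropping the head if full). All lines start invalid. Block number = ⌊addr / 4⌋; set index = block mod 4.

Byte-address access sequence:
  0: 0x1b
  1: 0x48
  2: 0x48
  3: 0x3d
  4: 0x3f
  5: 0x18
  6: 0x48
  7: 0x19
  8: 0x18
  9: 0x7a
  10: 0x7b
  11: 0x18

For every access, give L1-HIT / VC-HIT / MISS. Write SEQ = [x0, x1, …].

SEQ = [MISS, MISS, L1-HIT, MISS, L1-HIT, VC-HIT, VC-HIT, VC-HIT, L1-HIT, MISS, L1-HIT, VC-HIT]

  [0] addr=0x1b blk=6 s=2: MISS | VC []
  [1] addr=0x48 blk=18 s=2: MISS | VC [6]
  [2] addr=0x48 blk=18 s=2: L1-HIT | VC [6]
  [3] addr=0x3d blk=15 s=3: MISS | VC [6]
  [4] addr=0x3f blk=15 s=3: L1-HIT | VC [6]
  [5] addr=0x18 blk=6 s=2: VC-HIT | VC [18]
  [6] addr=0x48 blk=18 s=2: VC-HIT | VC [6]
  [7] addr=0x19 blk=6 s=2: VC-HIT | VC [18]
  [8] addr=0x18 blk=6 s=2: L1-HIT | VC [18]
  [9] addr=0x7a blk=30 s=2: MISS | VC [18, 6]
  [10] addr=0x7b blk=30 s=2: L1-HIT | VC [18, 6]
  [11] addr=0x18 blk=6 s=2: VC-HIT | VC [18, 30]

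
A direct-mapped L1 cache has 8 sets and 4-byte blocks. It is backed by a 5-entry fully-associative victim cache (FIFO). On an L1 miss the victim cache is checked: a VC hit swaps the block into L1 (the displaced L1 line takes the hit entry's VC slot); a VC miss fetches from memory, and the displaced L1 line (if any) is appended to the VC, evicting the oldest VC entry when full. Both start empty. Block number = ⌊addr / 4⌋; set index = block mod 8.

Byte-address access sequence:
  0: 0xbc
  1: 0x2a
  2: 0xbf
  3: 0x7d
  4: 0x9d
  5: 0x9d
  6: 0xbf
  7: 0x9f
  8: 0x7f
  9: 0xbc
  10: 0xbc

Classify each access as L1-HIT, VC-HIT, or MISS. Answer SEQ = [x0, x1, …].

SEQ = [MISS, MISS, L1-HIT, MISS, MISS, L1-HIT, VC-HIT, VC-HIT, VC-HIT, VC-HIT, L1-HIT]

#0 0xbc→b47/s7 MISS; vc=[]
#1 0x2a→b10/s2 MISS; vc=[]
#2 0xbf→b47/s7 L1-HIT; vc=[]
#3 0x7d→b31/s7 MISS; vc=[47]
#4 0x9d→b39/s7 MISS; vc=[47,31]
#5 0x9d→b39/s7 L1-HIT; vc=[47,31]
#6 0xbf→b47/s7 VC-HIT; vc=[39,31]
#7 0x9f→b39/s7 VC-HIT; vc=[47,31]
#8 0x7f→b31/s7 VC-HIT; vc=[47,39]
#9 0xbc→b47/s7 VC-HIT; vc=[31,39]
#10 0xbc→b47/s7 L1-HIT; vc=[31,39]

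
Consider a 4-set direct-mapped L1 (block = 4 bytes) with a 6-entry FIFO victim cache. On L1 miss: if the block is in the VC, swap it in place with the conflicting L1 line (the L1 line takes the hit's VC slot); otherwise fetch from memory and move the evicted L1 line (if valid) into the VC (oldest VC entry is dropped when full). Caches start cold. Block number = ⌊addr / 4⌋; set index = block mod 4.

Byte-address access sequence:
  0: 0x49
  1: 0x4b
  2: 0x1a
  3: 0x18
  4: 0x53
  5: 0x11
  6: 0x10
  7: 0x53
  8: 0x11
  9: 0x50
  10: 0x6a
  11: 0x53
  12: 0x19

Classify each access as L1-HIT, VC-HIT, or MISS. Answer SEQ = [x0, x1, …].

#0 0x49→b18/s2 MISS; vc=[]
#1 0x4b→b18/s2 L1-HIT; vc=[]
#2 0x1a→b6/s2 MISS; vc=[18]
#3 0x18→b6/s2 L1-HIT; vc=[18]
#4 0x53→b20/s0 MISS; vc=[18]
#5 0x11→b4/s0 MISS; vc=[18,20]
#6 0x10→b4/s0 L1-HIT; vc=[18,20]
#7 0x53→b20/s0 VC-HIT; vc=[18,4]
#8 0x11→b4/s0 VC-HIT; vc=[18,20]
#9 0x50→b20/s0 VC-HIT; vc=[18,4]
#10 0x6a→b26/s2 MISS; vc=[18,4,6]
#11 0x53→b20/s0 L1-HIT; vc=[18,4,6]
#12 0x19→b6/s2 VC-HIT; vc=[18,4,26]

SEQ = [MISS, L1-HIT, MISS, L1-HIT, MISS, MISS, L1-HIT, VC-HIT, VC-HIT, VC-HIT, MISS, L1-HIT, VC-HIT]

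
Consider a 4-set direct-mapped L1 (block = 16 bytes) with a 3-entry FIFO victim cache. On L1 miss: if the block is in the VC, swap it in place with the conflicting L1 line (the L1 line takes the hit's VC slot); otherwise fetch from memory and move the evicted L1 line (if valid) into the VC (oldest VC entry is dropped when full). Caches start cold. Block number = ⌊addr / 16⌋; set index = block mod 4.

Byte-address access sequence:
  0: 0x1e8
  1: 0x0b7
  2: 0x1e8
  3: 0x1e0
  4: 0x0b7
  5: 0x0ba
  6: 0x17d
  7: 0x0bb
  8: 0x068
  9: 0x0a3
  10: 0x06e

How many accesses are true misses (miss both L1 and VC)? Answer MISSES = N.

#0 0x1e8→b30/s2 MISS; vc=[]
#1 0xb7→b11/s3 MISS; vc=[]
#2 0x1e8→b30/s2 L1-HIT; vc=[]
#3 0x1e0→b30/s2 L1-HIT; vc=[]
#4 0xb7→b11/s3 L1-HIT; vc=[]
#5 0xba→b11/s3 L1-HIT; vc=[]
#6 0x17d→b23/s3 MISS; vc=[11]
#7 0xbb→b11/s3 VC-HIT; vc=[23]
#8 0x68→b6/s2 MISS; vc=[23,30]
#9 0xa3→b10/s2 MISS; vc=[23,30,6]
#10 0x6e→b6/s2 VC-HIT; vc=[23,30,10]

MISSES = 5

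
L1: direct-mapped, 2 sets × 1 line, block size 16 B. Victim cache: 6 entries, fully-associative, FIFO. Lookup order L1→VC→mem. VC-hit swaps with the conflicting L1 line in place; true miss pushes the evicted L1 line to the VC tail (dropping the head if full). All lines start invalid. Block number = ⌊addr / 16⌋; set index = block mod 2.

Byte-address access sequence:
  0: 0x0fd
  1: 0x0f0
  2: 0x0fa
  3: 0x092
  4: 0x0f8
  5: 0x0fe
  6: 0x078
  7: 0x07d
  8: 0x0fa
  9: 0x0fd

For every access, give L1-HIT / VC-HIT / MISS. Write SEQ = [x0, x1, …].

  [0] addr=0xfd blk=15 s=1: MISS | VC []
  [1] addr=0xf0 blk=15 s=1: L1-HIT | VC []
  [2] addr=0xfa blk=15 s=1: L1-HIT | VC []
  [3] addr=0x92 blk=9 s=1: MISS | VC [15]
  [4] addr=0xf8 blk=15 s=1: VC-HIT | VC [9]
  [5] addr=0xfe blk=15 s=1: L1-HIT | VC [9]
  [6] addr=0x78 blk=7 s=1: MISS | VC [9, 15]
  [7] addr=0x7d blk=7 s=1: L1-HIT | VC [9, 15]
  [8] addr=0xfa blk=15 s=1: VC-HIT | VC [9, 7]
  [9] addr=0xfd blk=15 s=1: L1-HIT | VC [9, 7]

SEQ = [MISS, L1-HIT, L1-HIT, MISS, VC-HIT, L1-HIT, MISS, L1-HIT, VC-HIT, L1-HIT]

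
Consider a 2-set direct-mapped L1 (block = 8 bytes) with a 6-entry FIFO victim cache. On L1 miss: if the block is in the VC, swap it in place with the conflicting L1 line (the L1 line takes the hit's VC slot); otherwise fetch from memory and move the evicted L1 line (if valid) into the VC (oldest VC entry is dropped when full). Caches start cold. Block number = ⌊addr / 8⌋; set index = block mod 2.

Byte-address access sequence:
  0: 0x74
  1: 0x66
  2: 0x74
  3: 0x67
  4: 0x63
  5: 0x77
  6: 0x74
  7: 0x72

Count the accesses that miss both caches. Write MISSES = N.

MISSES = 2

  [0] addr=0x74 blk=14 s=0: MISS | VC []
  [1] addr=0x66 blk=12 s=0: MISS | VC [14]
  [2] addr=0x74 blk=14 s=0: VC-HIT | VC [12]
  [3] addr=0x67 blk=12 s=0: VC-HIT | VC [14]
  [4] addr=0x63 blk=12 s=0: L1-HIT | VC [14]
  [5] addr=0x77 blk=14 s=0: VC-HIT | VC [12]
  [6] addr=0x74 blk=14 s=0: L1-HIT | VC [12]
  [7] addr=0x72 blk=14 s=0: L1-HIT | VC [12]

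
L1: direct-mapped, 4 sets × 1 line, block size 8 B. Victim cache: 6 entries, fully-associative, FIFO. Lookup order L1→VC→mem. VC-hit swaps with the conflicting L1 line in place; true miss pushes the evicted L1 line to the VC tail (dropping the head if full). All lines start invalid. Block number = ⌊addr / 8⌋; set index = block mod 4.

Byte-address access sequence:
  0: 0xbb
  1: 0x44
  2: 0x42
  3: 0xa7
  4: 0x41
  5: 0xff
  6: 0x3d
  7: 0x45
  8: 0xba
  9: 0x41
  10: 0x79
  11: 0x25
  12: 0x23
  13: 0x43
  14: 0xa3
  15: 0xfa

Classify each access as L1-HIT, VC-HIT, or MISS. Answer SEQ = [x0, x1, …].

SEQ = [MISS, MISS, L1-HIT, MISS, VC-HIT, MISS, MISS, L1-HIT, VC-HIT, L1-HIT, MISS, MISS, L1-HIT, VC-HIT, VC-HIT, VC-HIT]

#0 0xbb→b23/s3 MISS; vc=[]
#1 0x44→b8/s0 MISS; vc=[]
#2 0x42→b8/s0 L1-HIT; vc=[]
#3 0xa7→b20/s0 MISS; vc=[8]
#4 0x41→b8/s0 VC-HIT; vc=[20]
#5 0xff→b31/s3 MISS; vc=[20,23]
#6 0x3d→b7/s3 MISS; vc=[20,23,31]
#7 0x45→b8/s0 L1-HIT; vc=[20,23,31]
#8 0xba→b23/s3 VC-HIT; vc=[20,7,31]
#9 0x41→b8/s0 L1-HIT; vc=[20,7,31]
#10 0x79→b15/s3 MISS; vc=[20,7,31,23]
#11 0x25→b4/s0 MISS; vc=[20,7,31,23,8]
#12 0x23→b4/s0 L1-HIT; vc=[20,7,31,23,8]
#13 0x43→b8/s0 VC-HIT; vc=[20,7,31,23,4]
#14 0xa3→b20/s0 VC-HIT; vc=[8,7,31,23,4]
#15 0xfa→b31/s3 VC-HIT; vc=[8,7,15,23,4]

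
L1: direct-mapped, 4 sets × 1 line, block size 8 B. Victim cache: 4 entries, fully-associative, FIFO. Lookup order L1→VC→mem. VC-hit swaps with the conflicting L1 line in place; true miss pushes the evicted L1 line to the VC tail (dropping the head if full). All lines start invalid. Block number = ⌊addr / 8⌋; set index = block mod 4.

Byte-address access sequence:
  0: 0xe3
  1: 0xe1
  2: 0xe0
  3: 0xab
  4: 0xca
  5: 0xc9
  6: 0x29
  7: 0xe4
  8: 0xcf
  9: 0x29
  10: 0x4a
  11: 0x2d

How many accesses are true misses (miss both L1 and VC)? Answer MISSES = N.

MISSES = 5

#0 0xe3→b28/s0 MISS; vc=[]
#1 0xe1→b28/s0 L1-HIT; vc=[]
#2 0xe0→b28/s0 L1-HIT; vc=[]
#3 0xab→b21/s1 MISS; vc=[]
#4 0xca→b25/s1 MISS; vc=[21]
#5 0xc9→b25/s1 L1-HIT; vc=[21]
#6 0x29→b5/s1 MISS; vc=[21,25]
#7 0xe4→b28/s0 L1-HIT; vc=[21,25]
#8 0xcf→b25/s1 VC-HIT; vc=[21,5]
#9 0x29→b5/s1 VC-HIT; vc=[21,25]
#10 0x4a→b9/s1 MISS; vc=[21,25,5]
#11 0x2d→b5/s1 VC-HIT; vc=[21,25,9]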